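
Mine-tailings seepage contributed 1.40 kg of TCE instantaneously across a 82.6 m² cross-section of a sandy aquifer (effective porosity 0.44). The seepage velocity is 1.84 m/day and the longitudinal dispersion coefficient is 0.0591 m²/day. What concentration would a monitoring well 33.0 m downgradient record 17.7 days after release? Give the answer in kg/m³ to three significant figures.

0.0102 kg/m³

For an instantaneous plane source, C(x,t) = M/(n_e·A·√(4πDt)) · exp(−(x−vt)²/(4Dt)), with n_e·A the pore (flow) area.
Plume center vt = 1.84 × 17.7 = 32.568 m, so the well at 33.0 m is 0.432 m downgradient of the peak.
√(4πDt) = 3.626 m, giving peak height M/(n_e·A·√(4πDt)) = 1.40/(0.44 × 82.6 × 3.626) = 0.01062 kg/m³.
(x−vt)²/(4Dt) = (0.432)²/(4 × 0.0591 × 17.7) = 0.04460; exp(−0.04460) = 0.9564.
C = 0.01062 × 0.9564 = 0.0102 kg/m³.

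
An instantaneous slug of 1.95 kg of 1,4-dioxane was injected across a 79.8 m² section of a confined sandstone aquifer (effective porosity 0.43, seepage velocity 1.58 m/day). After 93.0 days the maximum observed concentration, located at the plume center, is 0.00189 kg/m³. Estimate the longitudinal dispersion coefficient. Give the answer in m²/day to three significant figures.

At the plume center C_max = M/(n_e·A·√(4πDt)), so D = M²/(4πt·(n_e·A·C_max)²).
n_e·A·C_max = 0.43 × 79.8 × 0.00189 = 0.06485 kg/m.
D = 1.95²/(4π × 93.0 × 0.06485²) = 0.774 m²/day.

0.774 m²/day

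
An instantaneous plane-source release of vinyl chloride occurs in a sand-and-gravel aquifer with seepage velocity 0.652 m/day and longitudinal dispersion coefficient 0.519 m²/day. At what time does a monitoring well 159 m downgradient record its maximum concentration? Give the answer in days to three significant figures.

243 days

For the 1D instantaneous-source solution, setting ∂C/∂t = 0 at fixed x gives v²t² + 2Dt − x² = 0, so t = (√(D² + v²x²) − D)/v².
√(D² + v²x²) = √(0.519² + 0.652² × 159²) = 103.7; v² = 0.425104.
t = (103.7 − 0.519)/0.425104 = 243 days (vs. the pure-advection estimate x/v = 244 d).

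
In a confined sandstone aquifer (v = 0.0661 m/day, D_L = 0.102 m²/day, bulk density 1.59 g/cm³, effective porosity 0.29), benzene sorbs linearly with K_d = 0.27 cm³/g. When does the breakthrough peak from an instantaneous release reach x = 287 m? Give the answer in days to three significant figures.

Retardation factor R = 1 + ρ_b·K_d/n = 1 + 1.59 × 0.27/0.29 = 2.480.
Sorption retards both mechanisms: v_R = v/R = 0.02665 m/day, D_R = D/R = 0.04113 m²/day.
Peak time from v_R²t² + 2D_R t − x² = 0: t = (√(D_R² + v_R²x²) − D_R)/v_R².
√(D_R² + v_R²x²) = √(0.04113² + 0.02665² × 287²) = 7.649; v_R² = 0.0007102.
t = (7.649 − 0.04113)/0.0007102 = 10700 days.

10700 days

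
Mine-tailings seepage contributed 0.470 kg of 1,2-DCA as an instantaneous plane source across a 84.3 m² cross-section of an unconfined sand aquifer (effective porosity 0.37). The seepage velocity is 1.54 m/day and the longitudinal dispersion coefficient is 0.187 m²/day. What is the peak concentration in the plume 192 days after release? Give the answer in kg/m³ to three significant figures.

The peak of an instantaneous 1D plume sits at x = vt; there the Gaussian factor is 1 and C_max = M/(n_e·A·√(4πDt)), where n_e·A is the pore area the mass is dissolved in.
√(4πDt) = √(4π × 0.187 × 192) = 21.24 m, so C_max = 0.470/(0.37 × 84.3 × 21.24) = 0.000709 kg/m³.

0.000709 kg/m³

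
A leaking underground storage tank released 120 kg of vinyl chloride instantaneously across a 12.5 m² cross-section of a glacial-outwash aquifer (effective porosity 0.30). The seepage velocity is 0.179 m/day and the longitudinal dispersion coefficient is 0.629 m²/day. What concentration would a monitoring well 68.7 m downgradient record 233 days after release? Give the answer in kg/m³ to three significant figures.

For an instantaneous plane source, C(x,t) = M/(n_e·A·√(4πDt)) · exp(−(x−vt)²/(4Dt)), with n_e·A the pore (flow) area.
Plume center vt = 0.179 × 233 = 41.707 m, so the well at 68.7 m is 26.993 m downgradient of the peak.
√(4πDt) = 42.91 m, giving peak height M/(n_e·A·√(4πDt)) = 120/(0.30 × 12.5 × 42.91) = 0.7457 kg/m³.
(x−vt)²/(4Dt) = (26.993)²/(4 × 0.629 × 233) = 1.243; exp(−1.243) = 0.2885.
C = 0.7457 × 0.2885 = 0.215 kg/m³.

0.215 kg/m³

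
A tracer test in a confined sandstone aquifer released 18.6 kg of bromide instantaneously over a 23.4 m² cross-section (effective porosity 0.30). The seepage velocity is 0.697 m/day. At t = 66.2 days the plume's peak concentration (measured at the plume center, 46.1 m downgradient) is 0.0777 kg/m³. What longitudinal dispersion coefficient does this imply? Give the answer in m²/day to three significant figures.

At the plume center C_max = M/(n_e·A·√(4πDt)), so D = M²/(4πt·(n_e·A·C_max)²).
n_e·A·C_max = 0.30 × 23.4 × 0.0777 = 0.5455 kg/m.
D = 18.6²/(4π × 66.2 × 0.5455²) = 1.40 m²/day.

1.40 m²/day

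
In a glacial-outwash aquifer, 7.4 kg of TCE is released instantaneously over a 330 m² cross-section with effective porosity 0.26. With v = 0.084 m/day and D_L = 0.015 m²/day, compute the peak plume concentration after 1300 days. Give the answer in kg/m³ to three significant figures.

The peak of an instantaneous 1D plume sits at x = vt; there the Gaussian factor is 1 and C_max = M/(n_e·A·√(4πDt)), where n_e·A is the pore area the mass is dissolved in.
√(4πDt) = √(4π × 0.015 × 1300) = 15.65 m, so C_max = 7.4/(0.26 × 330 × 15.65) = 0.00551 kg/m³.

0.00551 kg/m³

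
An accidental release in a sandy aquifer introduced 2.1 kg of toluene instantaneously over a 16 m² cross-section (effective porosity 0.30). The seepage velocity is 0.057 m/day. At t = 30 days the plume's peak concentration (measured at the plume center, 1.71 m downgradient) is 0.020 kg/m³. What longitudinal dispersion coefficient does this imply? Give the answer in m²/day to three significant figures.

1.27 m²/day

At the plume center C_max = M/(n_e·A·√(4πDt)), so D = M²/(4πt·(n_e·A·C_max)²).
n_e·A·C_max = 0.30 × 16 × 0.020 = 0.09600 kg/m.
D = 2.1²/(4π × 30 × 0.09600²) = 1.27 m²/day.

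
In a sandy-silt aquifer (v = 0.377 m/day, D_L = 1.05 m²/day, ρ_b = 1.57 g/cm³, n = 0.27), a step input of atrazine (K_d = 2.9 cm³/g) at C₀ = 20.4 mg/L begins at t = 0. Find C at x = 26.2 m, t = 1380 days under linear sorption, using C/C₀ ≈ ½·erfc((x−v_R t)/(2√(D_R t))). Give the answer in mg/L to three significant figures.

Retardation factor R = 1 + ρ_b·K_d/n = 1 + 1.57 × 2.9/0.27 = 17.86.
Sorption retards both mechanisms: v_R = v/R = 0.02111 m/day, D_R = D/R = 0.05879 m²/day.
v_R·t = 0.02111 × 1380 = 29.1318 m; 2√(D_R t) = 18.01 m; argument = (26.2 − 29.1318)/18.01 = -0.1628.
C = C₀ × ½·erfc(-0.1628) = 20.4 × 0.5910 = 12.1 mg/L.

12.1 mg/L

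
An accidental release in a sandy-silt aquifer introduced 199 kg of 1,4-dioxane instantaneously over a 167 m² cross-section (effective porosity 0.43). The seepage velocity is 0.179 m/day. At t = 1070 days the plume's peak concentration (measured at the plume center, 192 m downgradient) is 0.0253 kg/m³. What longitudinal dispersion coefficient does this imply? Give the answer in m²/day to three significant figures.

0.892 m²/day

At the plume center C_max = M/(n_e·A·√(4πDt)), so D = M²/(4πt·(n_e·A·C_max)²).
n_e·A·C_max = 0.43 × 167 × 0.0253 = 1.817 kg/m.
D = 199²/(4π × 1070 × 1.817²) = 0.892 m²/day.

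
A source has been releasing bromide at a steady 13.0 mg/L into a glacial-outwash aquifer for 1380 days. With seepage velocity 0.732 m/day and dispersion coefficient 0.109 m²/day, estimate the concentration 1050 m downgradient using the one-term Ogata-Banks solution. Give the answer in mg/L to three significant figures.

For a continuous step input, C/C₀ ≈ ½·erfc((x−vt)/(2√(Dt))).
vt = 0.732 × 1380 = 1010.16 m and 2√(Dt) = 2√(0.109 × 1380) = 24.53 m.
Argument (x−vt)/(2√(Dt)) = (1050 − 1010.16)/24.53 = 1.624; ½·erfc(1.624) = 0.01082.
C = 13.0 × 0.01082 = 0.141 mg/L.

0.141 mg/L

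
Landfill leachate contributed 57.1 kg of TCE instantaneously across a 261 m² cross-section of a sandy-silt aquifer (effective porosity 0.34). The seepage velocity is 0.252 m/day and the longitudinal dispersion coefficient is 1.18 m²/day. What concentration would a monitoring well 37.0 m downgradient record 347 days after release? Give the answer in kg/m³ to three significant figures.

0.00190 kg/m³

For an instantaneous plane source, C(x,t) = M/(n_e·A·√(4πDt)) · exp(−(x−vt)²/(4Dt)), with n_e·A the pore (flow) area.
Plume center vt = 0.252 × 347 = 87.444 m, so the well at 37.0 m is 50.444 m upgradient of the peak.
√(4πDt) = 71.73 m, giving peak height M/(n_e·A·√(4πDt)) = 57.1/(0.34 × 261 × 71.73) = 0.008970 kg/m³.
(x−vt)²/(4Dt) = (-50.444)²/(4 × 1.18 × 347) = 1.554; exp(−1.554) = 0.2114.
C = 0.008970 × 0.2114 = 0.00190 kg/m³.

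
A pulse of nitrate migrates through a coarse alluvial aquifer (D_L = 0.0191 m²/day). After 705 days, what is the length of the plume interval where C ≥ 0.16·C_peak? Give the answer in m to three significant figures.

19.9 m

The plume is Gaussian with σ = √(2Dt) = √(2 × 0.0191 × 705) = 5.190 m.
C/C_peak = exp(−Δx²/(2σ²)) = 0.16 ⇒ Δx = σ·√(−2 ln 0.16) = 5.190 × 1.914 = 9.934 m.
Width = 2Δx = 19.9 m.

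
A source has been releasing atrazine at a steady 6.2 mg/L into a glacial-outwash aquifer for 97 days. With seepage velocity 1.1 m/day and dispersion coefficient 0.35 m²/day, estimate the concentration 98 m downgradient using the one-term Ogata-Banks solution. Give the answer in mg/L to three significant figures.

5.30 mg/L

For a continuous step input, C/C₀ ≈ ½·erfc((x−vt)/(2√(Dt))).
vt = 1.1 × 97 = 106.7 m and 2√(Dt) = 2√(0.35 × 97) = 11.65 m.
Argument (x−vt)/(2√(Dt)) = (98 − 106.7)/11.65 = -0.7468; ½·erfc(-0.7468) = 0.8545.
C = 6.2 × 0.8545 = 5.30 mg/L.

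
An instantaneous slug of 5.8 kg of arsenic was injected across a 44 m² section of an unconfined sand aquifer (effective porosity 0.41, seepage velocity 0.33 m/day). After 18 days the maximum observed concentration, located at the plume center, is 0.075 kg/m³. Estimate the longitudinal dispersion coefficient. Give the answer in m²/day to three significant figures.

0.0812 m²/day

At the plume center C_max = M/(n_e·A·√(4πDt)), so D = M²/(4πt·(n_e·A·C_max)²).
n_e·A·C_max = 0.41 × 44 × 0.075 = 1.353 kg/m.
D = 5.8²/(4π × 18 × 1.353²) = 0.0812 m²/day.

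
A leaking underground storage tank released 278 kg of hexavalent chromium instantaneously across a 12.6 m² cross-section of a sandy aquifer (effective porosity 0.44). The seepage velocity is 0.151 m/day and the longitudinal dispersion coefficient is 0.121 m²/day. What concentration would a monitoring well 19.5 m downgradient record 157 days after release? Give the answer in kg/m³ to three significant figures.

For an instantaneous plane source, C(x,t) = M/(n_e·A·√(4πDt)) · exp(−(x−vt)²/(4Dt)), with n_e·A the pore (flow) area.
Plume center vt = 0.151 × 157 = 23.707 m, so the well at 19.5 m is 4.207 m upgradient of the peak.
√(4πDt) = 15.45 m, giving peak height M/(n_e·A·√(4πDt)) = 278/(0.44 × 12.6 × 15.45) = 3.246 kg/m³.
(x−vt)²/(4Dt) = (-4.207)²/(4 × 0.121 × 157) = 0.2329; exp(−0.2329) = 0.7922.
C = 3.246 × 0.7922 = 2.57 kg/m³.

2.57 kg/m³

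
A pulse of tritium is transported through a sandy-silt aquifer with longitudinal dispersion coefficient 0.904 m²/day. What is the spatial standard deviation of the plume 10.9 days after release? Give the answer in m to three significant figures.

4.44 m

Dispersive spreading gives a Gaussian with σ² = 2Dt; advection only shifts the center.
σ = √(2 × 0.904 × 10.9) = 4.44 m.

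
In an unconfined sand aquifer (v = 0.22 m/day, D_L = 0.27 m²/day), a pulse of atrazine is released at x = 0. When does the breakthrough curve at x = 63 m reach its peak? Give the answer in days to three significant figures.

For the 1D instantaneous-source solution, setting ∂C/∂t = 0 at fixed x gives v²t² + 2Dt − x² = 0, so t = (√(D² + v²x²) − D)/v².
√(D² + v²x²) = √(0.27² + 0.22² × 63²) = 13.86; v² = 0.0484.
t = (13.86 − 0.27)/0.0484 = 281 days (vs. the pure-advection estimate x/v = 286 d).

281 days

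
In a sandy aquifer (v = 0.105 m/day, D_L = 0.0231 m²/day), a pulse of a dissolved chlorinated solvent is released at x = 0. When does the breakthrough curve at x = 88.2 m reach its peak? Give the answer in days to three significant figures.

838 days

For the 1D instantaneous-source solution, setting ∂C/∂t = 0 at fixed x gives v²t² + 2Dt − x² = 0, so t = (√(D² + v²x²) − D)/v².
√(D² + v²x²) = √(0.0231² + 0.105² × 88.2²) = 9.261; v² = 0.011025.
t = (9.261 − 0.0231)/0.011025 = 838 days (vs. the pure-advection estimate x/v = 840 d).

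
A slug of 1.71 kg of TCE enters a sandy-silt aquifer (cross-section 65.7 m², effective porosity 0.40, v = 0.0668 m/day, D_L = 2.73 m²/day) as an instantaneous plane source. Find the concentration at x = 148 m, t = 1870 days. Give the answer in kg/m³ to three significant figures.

0.000250 kg/m³

For an instantaneous plane source, C(x,t) = M/(n_e·A·√(4πDt)) · exp(−(x−vt)²/(4Dt)), with n_e·A the pore (flow) area.
Plume center vt = 0.0668 × 1870 = 124.916 m, so the well at 148 m is 23.084 m downgradient of the peak.
√(4πDt) = 253.3 m, giving peak height M/(n_e·A·√(4πDt)) = 1.71/(0.40 × 65.7 × 253.3) = 0.0002569 kg/m³.
(x−vt)²/(4Dt) = (23.084)²/(4 × 2.73 × 1870) = 0.02610; exp(−0.02610) = 0.9742.
C = 0.0002569 × 0.9742 = 0.000250 kg/m³.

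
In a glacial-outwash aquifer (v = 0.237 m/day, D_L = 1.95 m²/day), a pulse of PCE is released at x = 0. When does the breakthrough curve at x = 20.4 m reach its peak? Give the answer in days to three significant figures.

58.1 days

For the 1D instantaneous-source solution, setting ∂C/∂t = 0 at fixed x gives v²t² + 2Dt − x² = 0, so t = (√(D² + v²x²) − D)/v².
√(D² + v²x²) = √(1.95² + 0.237² × 20.4²) = 5.213; v² = 0.056169.
t = (5.213 − 1.95)/0.056169 = 58.1 days (vs. the pure-advection estimate x/v = 86.1 d).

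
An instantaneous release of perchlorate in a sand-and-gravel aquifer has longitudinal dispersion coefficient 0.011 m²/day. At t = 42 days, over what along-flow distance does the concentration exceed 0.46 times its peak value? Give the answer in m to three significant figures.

The plume is Gaussian with σ = √(2Dt) = √(2 × 0.011 × 42) = 0.9612 m.
C/C_peak = exp(−Δx²/(2σ²)) = 0.46 ⇒ Δx = σ·√(−2 ln 0.46) = 0.9612 × 1.246 = 1.198 m.
Width = 2Δx = 2.40 m.

2.40 m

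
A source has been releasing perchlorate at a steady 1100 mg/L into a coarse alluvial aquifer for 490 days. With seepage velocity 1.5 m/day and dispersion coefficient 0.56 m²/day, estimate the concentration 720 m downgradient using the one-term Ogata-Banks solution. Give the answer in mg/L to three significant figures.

For a continuous step input, C/C₀ ≈ ½·erfc((x−vt)/(2√(Dt))).
vt = 1.5 × 490 = 735 m and 2√(Dt) = 2√(0.56 × 490) = 33.13 m.
Argument (x−vt)/(2√(Dt)) = (720 − 735)/33.13 = -0.4528; ½·erfc(-0.4528) = 0.7390.
C = 1100 × 0.7390 = 813 mg/L.

813 mg/L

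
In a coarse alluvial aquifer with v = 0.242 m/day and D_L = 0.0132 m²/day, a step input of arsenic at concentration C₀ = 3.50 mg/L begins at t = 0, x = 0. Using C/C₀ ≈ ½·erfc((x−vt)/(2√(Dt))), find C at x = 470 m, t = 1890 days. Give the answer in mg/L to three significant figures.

0.130 mg/L

For a continuous step input, C/C₀ ≈ ½·erfc((x−vt)/(2√(Dt))).
vt = 0.242 × 1890 = 457.38 m and 2√(Dt) = 2√(0.0132 × 1890) = 9.990 m.
Argument (x−vt)/(2√(Dt)) = (470 − 457.38)/9.990 = 1.263; ½·erfc(1.263) = 0.03704.
C = 3.50 × 0.03704 = 0.130 mg/L.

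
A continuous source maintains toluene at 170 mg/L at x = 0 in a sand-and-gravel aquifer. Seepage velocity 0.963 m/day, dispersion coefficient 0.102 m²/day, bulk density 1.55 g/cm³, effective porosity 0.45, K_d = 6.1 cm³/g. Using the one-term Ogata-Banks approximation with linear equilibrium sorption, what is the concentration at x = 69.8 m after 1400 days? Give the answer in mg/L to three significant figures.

1.50 mg/L

Retardation factor R = 1 + ρ_b·K_d/n = 1 + 1.55 × 6.1/0.45 = 22.01.
Sorption retards both mechanisms: v_R = v/R = 0.04375 m/day, D_R = D/R = 0.004634 m²/day.
v_R·t = 0.04375 × 1400 = 61.25 m; 2√(D_R t) = 5.094 m; argument = (69.8 − 61.25)/5.094 = 1.678.
C = C₀ × ½·erfc(1.678) = 170 × 0.008821 = 1.50 mg/L.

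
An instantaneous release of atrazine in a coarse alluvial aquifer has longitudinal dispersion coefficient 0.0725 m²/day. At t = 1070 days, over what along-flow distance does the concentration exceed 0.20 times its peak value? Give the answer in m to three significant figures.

44.7 m

The plume is Gaussian with σ = √(2Dt) = √(2 × 0.0725 × 1070) = 12.46 m.
C/C_peak = exp(−Δx²/(2σ²)) = 0.20 ⇒ Δx = σ·√(−2 ln 0.20) = 12.46 × 1.794 = 22.35 m.
Width = 2Δx = 44.7 m.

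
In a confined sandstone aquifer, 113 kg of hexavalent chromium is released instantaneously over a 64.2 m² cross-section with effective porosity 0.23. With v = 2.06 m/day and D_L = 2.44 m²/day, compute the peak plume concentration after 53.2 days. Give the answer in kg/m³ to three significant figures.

0.189 kg/m³

The peak of an instantaneous 1D plume sits at x = vt; there the Gaussian factor is 1 and C_max = M/(n_e·A·√(4πDt)), where n_e·A is the pore area the mass is dissolved in.
√(4πDt) = √(4π × 2.44 × 53.2) = 40.39 m, so C_max = 113/(0.23 × 64.2 × 40.39) = 0.189 kg/m³.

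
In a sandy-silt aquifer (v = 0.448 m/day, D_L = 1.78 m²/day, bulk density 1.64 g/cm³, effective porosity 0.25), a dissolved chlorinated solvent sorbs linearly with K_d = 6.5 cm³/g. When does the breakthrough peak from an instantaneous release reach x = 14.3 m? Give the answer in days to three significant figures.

Retardation factor R = 1 + ρ_b·K_d/n = 1 + 1.64 × 6.5/0.25 = 43.64.
Sorption retards both mechanisms: v_R = v/R = 0.01027 m/day, D_R = D/R = 0.04079 m²/day.
Peak time from v_R²t² + 2D_R t − x² = 0: t = (√(D_R² + v_R²x²) − D_R)/v_R².
√(D_R² + v_R²x²) = √(0.04079² + 0.01027² × 14.3²) = 0.1524; v_R² = 0.0001055.
t = (0.1524 − 0.04079)/0.0001055 = 1060 days.

1060 days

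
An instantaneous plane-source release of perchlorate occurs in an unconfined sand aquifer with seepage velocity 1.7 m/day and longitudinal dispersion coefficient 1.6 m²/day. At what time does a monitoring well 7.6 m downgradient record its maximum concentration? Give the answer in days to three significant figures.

3.95 days

For the 1D instantaneous-source solution, setting ∂C/∂t = 0 at fixed x gives v²t² + 2Dt − x² = 0, so t = (√(D² + v²x²) − D)/v².
√(D² + v²x²) = √(1.6² + 1.7² × 7.6²) = 13.02; v² = 2.89.
t = (13.02 − 1.6)/2.89 = 3.95 days (vs. the pure-advection estimate x/v = 4.47 d).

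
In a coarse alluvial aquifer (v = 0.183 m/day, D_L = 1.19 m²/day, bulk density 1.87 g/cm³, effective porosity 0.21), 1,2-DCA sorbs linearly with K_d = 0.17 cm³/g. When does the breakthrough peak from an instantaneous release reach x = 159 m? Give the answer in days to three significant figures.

Retardation factor R = 1 + ρ_b·K_d/n = 1 + 1.87 × 0.17/0.21 = 2.514.
Sorption retards both mechanisms: v_R = v/R = 0.07279 m/day, D_R = D/R = 0.4733 m²/day.
Peak time from v_R²t² + 2D_R t − x² = 0: t = (√(D_R² + v_R²x²) − D_R)/v_R².
√(D_R² + v_R²x²) = √(0.4733² + 0.07279² × 159²) = 11.58; v_R² = 0.005298.
t = (11.58 − 0.4733)/0.005298 = 2100 days.

2100 days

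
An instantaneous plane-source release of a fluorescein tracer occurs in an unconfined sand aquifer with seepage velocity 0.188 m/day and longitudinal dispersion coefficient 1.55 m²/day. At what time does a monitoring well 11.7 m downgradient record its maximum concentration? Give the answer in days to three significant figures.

For the 1D instantaneous-source solution, setting ∂C/∂t = 0 at fixed x gives v²t² + 2Dt − x² = 0, so t = (√(D² + v²x²) − D)/v².
√(D² + v²x²) = √(1.55² + 0.188² × 11.7²) = 2.691; v² = 0.035344.
t = (2.691 − 1.55)/0.035344 = 32.3 days (vs. the pure-advection estimate x/v = 62.2 d).

32.3 days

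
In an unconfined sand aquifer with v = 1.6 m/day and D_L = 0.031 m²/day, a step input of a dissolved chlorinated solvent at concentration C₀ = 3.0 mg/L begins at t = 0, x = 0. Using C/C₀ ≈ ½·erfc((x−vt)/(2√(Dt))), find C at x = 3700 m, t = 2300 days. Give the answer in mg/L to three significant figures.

For a continuous step input, C/C₀ ≈ ½·erfc((x−vt)/(2√(Dt))).
vt = 1.6 × 2300 = 3680 m and 2√(Dt) = 2√(0.031 × 2300) = 16.89 m.
Argument (x−vt)/(2√(Dt)) = (3700 − 3680)/16.89 = 1.184; ½·erfc(1.184) = 0.04702.
C = 3.0 × 0.04702 = 0.141 mg/L.

0.141 mg/L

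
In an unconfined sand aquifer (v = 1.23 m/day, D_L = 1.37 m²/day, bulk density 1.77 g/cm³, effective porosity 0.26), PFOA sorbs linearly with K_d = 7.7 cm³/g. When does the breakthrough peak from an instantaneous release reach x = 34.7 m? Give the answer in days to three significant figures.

1460 days

Retardation factor R = 1 + ρ_b·K_d/n = 1 + 1.77 × 7.7/0.26 = 53.42.
Sorption retards both mechanisms: v_R = v/R = 0.02303 m/day, D_R = D/R = 0.02565 m²/day.
Peak time from v_R²t² + 2D_R t − x² = 0: t = (√(D_R² + v_R²x²) − D_R)/v_R².
√(D_R² + v_R²x²) = √(0.02565² + 0.02303² × 34.7²) = 0.7996; v_R² = 0.0005304.
t = (0.7996 − 0.02565)/0.0005304 = 1460 days.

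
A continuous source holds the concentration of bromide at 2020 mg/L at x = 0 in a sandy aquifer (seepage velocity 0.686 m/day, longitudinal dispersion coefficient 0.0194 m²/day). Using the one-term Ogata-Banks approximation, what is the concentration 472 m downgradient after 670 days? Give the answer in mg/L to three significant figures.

15.3 mg/L

For a continuous step input, C/C₀ ≈ ½·erfc((x−vt)/(2√(Dt))).
vt = 0.686 × 670 = 459.62 m and 2√(Dt) = 2√(0.0194 × 670) = 7.211 m.
Argument (x−vt)/(2√(Dt)) = (472 − 459.62)/7.211 = 1.717; ½·erfc(1.717) = 0.007587.
C = 2020 × 0.007587 = 15.3 mg/L.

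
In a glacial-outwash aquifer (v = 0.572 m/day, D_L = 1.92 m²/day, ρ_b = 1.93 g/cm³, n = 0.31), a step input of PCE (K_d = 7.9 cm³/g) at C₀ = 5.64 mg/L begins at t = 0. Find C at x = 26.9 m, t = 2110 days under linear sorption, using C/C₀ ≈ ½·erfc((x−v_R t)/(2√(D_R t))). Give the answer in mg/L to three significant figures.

2.32 mg/L

Retardation factor R = 1 + ρ_b·K_d/n = 1 + 1.93 × 7.9/0.31 = 50.18.
Sorption retards both mechanisms: v_R = v/R = 0.01140 m/day, D_R = D/R = 0.03826 m²/day.
v_R·t = 0.01140 × 2110 = 24.054 m; 2√(D_R t) = 17.97 m; argument = (26.9 − 24.054)/17.97 = 0.1584.
C = C₀ × ½·erfc(0.1584) = 5.64 × 0.4114 = 2.32 mg/L.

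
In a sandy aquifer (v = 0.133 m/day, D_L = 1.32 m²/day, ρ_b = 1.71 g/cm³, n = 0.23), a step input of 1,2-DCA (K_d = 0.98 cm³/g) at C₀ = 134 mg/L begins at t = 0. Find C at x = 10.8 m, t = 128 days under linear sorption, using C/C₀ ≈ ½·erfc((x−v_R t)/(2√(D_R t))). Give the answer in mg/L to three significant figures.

Retardation factor R = 1 + ρ_b·K_d/n = 1 + 1.71 × 0.98/0.23 = 8.286.
Sorption retards both mechanisms: v_R = v/R = 0.01605 m/day, D_R = D/R = 0.1593 m²/day.
v_R·t = 0.01605 × 128 = 2.0544 m; 2√(D_R t) = 9.031 m; argument = (10.8 − 2.0544)/9.031 = 0.9684.
C = C₀ × ½·erfc(0.9684) = 134 × 0.08542 = 11.4 mg/L.

11.4 mg/L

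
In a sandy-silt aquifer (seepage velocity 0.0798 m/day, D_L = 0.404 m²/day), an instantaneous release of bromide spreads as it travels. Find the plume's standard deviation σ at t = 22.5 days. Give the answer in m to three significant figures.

Dispersive spreading gives a Gaussian with σ² = 2Dt; advection only shifts the center.
σ = √(2 × 0.404 × 22.5) = 4.26 m.

4.26 m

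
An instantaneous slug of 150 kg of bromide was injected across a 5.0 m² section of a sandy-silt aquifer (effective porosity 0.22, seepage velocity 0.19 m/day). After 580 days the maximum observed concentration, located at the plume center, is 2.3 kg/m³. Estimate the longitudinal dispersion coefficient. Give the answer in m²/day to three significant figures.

0.482 m²/day

At the plume center C_max = M/(n_e·A·√(4πDt)), so D = M²/(4πt·(n_e·A·C_max)²).
n_e·A·C_max = 0.22 × 5.0 × 2.3 = 2.530 kg/m.
D = 150²/(4π × 580 × 2.530²) = 0.482 m²/day.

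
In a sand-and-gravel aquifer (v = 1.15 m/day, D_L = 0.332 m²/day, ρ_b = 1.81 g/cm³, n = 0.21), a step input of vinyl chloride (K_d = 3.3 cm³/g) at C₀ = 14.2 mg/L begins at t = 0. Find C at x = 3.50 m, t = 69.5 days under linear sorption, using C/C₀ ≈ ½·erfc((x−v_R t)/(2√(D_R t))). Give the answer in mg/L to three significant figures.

Retardation factor R = 1 + ρ_b·K_d/n = 1 + 1.81 × 3.3/0.21 = 29.44.
Sorption retards both mechanisms: v_R = v/R = 0.03906 m/day, D_R = D/R = 0.01128 m²/day.
v_R·t = 0.03906 × 69.5 = 2.71467 m; 2√(D_R t) = 1.771 m; argument = (3.50 − 2.71467)/1.771 = 0.4434.
C = C₀ × ½·erfc(0.4434) = 14.2 × 0.2653 = 3.77 mg/L.

3.77 mg/L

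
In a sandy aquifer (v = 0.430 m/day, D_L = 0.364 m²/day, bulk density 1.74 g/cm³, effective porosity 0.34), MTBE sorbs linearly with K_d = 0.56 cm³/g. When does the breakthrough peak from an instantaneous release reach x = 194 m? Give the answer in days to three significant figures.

1740 days

Retardation factor R = 1 + ρ_b·K_d/n = 1 + 1.74 × 0.56/0.34 = 3.866.
Sorption retards both mechanisms: v_R = v/R = 0.1112 m/day, D_R = D/R = 0.09415 m²/day.
Peak time from v_R²t² + 2D_R t − x² = 0: t = (√(D_R² + v_R²x²) − D_R)/v_R².
√(D_R² + v_R²x²) = √(0.09415² + 0.1112² × 194²) = 21.57; v_R² = 0.01237.
t = (21.57 − 0.09415)/0.01237 = 1740 days.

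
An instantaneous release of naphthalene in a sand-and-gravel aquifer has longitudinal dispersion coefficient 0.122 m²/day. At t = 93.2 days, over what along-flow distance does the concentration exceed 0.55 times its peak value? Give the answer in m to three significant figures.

The plume is Gaussian with σ = √(2Dt) = √(2 × 0.122 × 93.2) = 4.769 m.
C/C_peak = exp(−Δx²/(2σ²)) = 0.55 ⇒ Δx = σ·√(−2 ln 0.55) = 4.769 × 1.093 = 5.213 m.
Width = 2Δx = 10.4 m.

10.4 m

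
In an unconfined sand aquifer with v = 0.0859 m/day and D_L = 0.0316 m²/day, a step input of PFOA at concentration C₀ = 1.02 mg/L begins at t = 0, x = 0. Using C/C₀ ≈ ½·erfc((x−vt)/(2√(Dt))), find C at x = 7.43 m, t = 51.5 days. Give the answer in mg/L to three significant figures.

0.0488 mg/L

For a continuous step input, C/C₀ ≈ ½·erfc((x−vt)/(2√(Dt))).
vt = 0.0859 × 51.5 = 4.42385 m and 2√(Dt) = 2√(0.0316 × 51.5) = 2.551 m.
Argument (x−vt)/(2√(Dt)) = (7.43 − 4.42385)/2.551 = 1.178; ½·erfc(1.178) = 0.04786.
C = 1.02 × 0.04786 = 0.0488 mg/L.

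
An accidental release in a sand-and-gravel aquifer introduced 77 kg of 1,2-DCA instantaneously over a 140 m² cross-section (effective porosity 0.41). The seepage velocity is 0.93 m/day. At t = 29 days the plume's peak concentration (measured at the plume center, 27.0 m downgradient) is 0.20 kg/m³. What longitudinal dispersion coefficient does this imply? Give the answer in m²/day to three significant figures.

0.123 m²/day

At the plume center C_max = M/(n_e·A·√(4πDt)), so D = M²/(4πt·(n_e·A·C_max)²).
n_e·A·C_max = 0.41 × 140 × 0.20 = 11.48 kg/m.
D = 77²/(4π × 29 × 11.48²) = 0.123 m²/day.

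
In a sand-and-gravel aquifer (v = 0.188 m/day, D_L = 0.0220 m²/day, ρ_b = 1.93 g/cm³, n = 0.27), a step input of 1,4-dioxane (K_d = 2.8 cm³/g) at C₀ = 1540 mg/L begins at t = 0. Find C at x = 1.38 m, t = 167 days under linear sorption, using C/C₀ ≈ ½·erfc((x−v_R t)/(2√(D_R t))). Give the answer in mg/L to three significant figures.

888 mg/L

Retardation factor R = 1 + ρ_b·K_d/n = 1 + 1.93 × 2.8/0.27 = 21.01.
Sorption retards both mechanisms: v_R = v/R = 0.008948 m/day, D_R = D/R = 0.001047 m²/day.
v_R·t = 0.008948 × 167 = 1.494316 m; 2√(D_R t) = 0.8363 m; argument = (1.38 − 1.494316)/0.8363 = -0.1367.
C = C₀ × ½·erfc(-0.1367) = 1540 × 0.5766 = 888 mg/L.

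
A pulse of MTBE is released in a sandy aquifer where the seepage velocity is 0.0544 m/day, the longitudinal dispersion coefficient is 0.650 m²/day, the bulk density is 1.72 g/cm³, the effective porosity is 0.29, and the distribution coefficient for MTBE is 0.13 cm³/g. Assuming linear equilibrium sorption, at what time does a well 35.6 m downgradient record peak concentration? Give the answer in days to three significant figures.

834 days

Retardation factor R = 1 + ρ_b·K_d/n = 1 + 1.72 × 0.13/0.29 = 1.771.
Sorption retards both mechanisms: v_R = v/R = 0.03072 m/day, D_R = D/R = 0.3670 m²/day.
Peak time from v_R²t² + 2D_R t − x² = 0: t = (√(D_R² + v_R²x²) − D_R)/v_R².
√(D_R² + v_R²x²) = √(0.3670² + 0.03072² × 35.6²) = 1.154; v_R² = 0.0009437.
t = (1.154 − 0.3670)/0.0009437 = 834 days.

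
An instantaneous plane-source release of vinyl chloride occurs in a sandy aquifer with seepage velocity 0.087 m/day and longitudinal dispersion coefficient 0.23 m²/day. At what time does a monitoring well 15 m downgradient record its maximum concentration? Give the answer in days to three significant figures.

145 days

For the 1D instantaneous-source solution, setting ∂C/∂t = 0 at fixed x gives v²t² + 2Dt − x² = 0, so t = (√(D² + v²x²) − D)/v².
√(D² + v²x²) = √(0.23² + 0.087² × 15²) = 1.325; v² = 0.007569.
t = (1.325 − 0.23)/0.007569 = 145 days (vs. the pure-advection estimate x/v = 172 d).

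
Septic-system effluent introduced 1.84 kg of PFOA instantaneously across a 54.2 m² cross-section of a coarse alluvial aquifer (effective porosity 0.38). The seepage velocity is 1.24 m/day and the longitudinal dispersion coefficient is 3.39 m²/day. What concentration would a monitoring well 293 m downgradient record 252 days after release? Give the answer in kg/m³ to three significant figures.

For an instantaneous plane source, C(x,t) = M/(n_e·A·√(4πDt)) · exp(−(x−vt)²/(4Dt)), with n_e·A the pore (flow) area.
Plume center vt = 1.24 × 252 = 312.48 m, so the well at 293 m is 19.48 m upgradient of the peak.
√(4πDt) = 103.6 m, giving peak height M/(n_e·A·√(4πDt)) = 1.84/(0.38 × 54.2 × 103.6) = 0.0008623 kg/m³.
(x−vt)²/(4Dt) = (-19.48)²/(4 × 3.39 × 252) = 0.1110; exp(−0.1110) = 0.8949.
C = 0.0008623 × 0.8949 = 0.000772 kg/m³.

0.000772 kg/m³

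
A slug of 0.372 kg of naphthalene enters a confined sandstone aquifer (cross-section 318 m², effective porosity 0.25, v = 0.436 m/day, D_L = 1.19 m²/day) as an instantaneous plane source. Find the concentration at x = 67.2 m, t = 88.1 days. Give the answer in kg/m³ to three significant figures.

1.79e-05 kg/m³

For an instantaneous plane source, C(x,t) = M/(n_e·A·√(4πDt)) · exp(−(x−vt)²/(4Dt)), with n_e·A the pore (flow) area.
Plume center vt = 0.436 × 88.1 = 38.4116 m, so the well at 67.2 m is 28.7884 m downgradient of the peak.
√(4πDt) = 36.30 m, giving peak height M/(n_e·A·√(4πDt)) = 0.372/(0.25 × 318 × 36.30) = 0.0001289 kg/m³.
(x−vt)²/(4Dt) = (28.7884)²/(4 × 1.19 × 88.1) = 1.976; exp(−1.976) = 0.1386.
C = 0.0001289 × 0.1386 = 1.79e-05 kg/m³.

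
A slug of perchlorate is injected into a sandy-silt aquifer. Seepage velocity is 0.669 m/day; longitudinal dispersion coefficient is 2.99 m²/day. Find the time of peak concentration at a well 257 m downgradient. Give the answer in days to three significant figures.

For the 1D instantaneous-source solution, setting ∂C/∂t = 0 at fixed x gives v²t² + 2Dt − x² = 0, so t = (√(D² + v²x²) − D)/v².
√(D² + v²x²) = √(2.99² + 0.669² × 257²) = 172.0; v² = 0.447561.
t = (172.0 − 2.99)/0.447561 = 378 days (vs. the pure-advection estimate x/v = 384 d).

378 days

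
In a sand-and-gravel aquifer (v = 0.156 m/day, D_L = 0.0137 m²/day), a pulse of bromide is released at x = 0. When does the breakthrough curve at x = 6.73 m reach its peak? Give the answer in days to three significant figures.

42.6 days

For the 1D instantaneous-source solution, setting ∂C/∂t = 0 at fixed x gives v²t² + 2Dt − x² = 0, so t = (√(D² + v²x²) − D)/v².
√(D² + v²x²) = √(0.0137² + 0.156² × 6.73²) = 1.050; v² = 0.024336.
t = (1.050 − 0.0137)/0.024336 = 42.6 days (vs. the pure-advection estimate x/v = 43.1 d).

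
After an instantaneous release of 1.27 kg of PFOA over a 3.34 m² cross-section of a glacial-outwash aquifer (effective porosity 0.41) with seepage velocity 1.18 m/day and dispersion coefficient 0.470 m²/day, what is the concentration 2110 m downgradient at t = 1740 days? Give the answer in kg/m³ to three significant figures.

For an instantaneous plane source, C(x,t) = M/(n_e·A·√(4πDt)) · exp(−(x−vt)²/(4Dt)), with n_e·A the pore (flow) area.
Plume center vt = 1.18 × 1740 = 2053.2 m, so the well at 2110 m is 56.8 m downgradient of the peak.
√(4πDt) = 101.4 m, giving peak height M/(n_e·A·√(4πDt)) = 1.27/(0.41 × 3.34 × 101.4) = 0.009146 kg/m³.
(x−vt)²/(4Dt) = (56.8)²/(4 × 0.470 × 1740) = 0.9863; exp(−0.9863) = 0.3730.
C = 0.009146 × 0.3730 = 0.00341 kg/m³.

0.00341 kg/m³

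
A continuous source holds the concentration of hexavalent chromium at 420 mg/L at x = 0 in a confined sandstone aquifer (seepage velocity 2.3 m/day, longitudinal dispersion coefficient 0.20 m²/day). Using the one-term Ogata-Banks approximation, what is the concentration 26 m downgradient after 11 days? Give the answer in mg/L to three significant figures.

For a continuous step input, C/C₀ ≈ ½·erfc((x−vt)/(2√(Dt))).
vt = 2.3 × 11 = 25.3 m and 2√(Dt) = 2√(0.20 × 11) = 2.966 m.
Argument (x−vt)/(2√(Dt)) = (26 − 25.3)/2.966 = 0.2360; ½·erfc(0.2360) = 0.3693.
C = 420 × 0.3693 = 155 mg/L.

155 mg/L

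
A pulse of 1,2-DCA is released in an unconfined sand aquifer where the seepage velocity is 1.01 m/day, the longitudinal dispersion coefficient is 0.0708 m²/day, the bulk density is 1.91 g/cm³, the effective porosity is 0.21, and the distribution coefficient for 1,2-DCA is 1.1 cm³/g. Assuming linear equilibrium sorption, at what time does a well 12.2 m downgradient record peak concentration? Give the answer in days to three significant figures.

132 days

Retardation factor R = 1 + ρ_b·K_d/n = 1 + 1.91 × 1.1/0.21 = 11.00.
Sorption retards both mechanisms: v_R = v/R = 0.09182 m/day, D_R = D/R = 0.006436 m²/day.
Peak time from v_R²t² + 2D_R t − x² = 0: t = (√(D_R² + v_R²x²) − D_R)/v_R².
√(D_R² + v_R²x²) = √(0.006436² + 0.09182² × 12.2²) = 1.120; v_R² = 0.008431.
t = (1.120 − 0.006436)/0.008431 = 132 days.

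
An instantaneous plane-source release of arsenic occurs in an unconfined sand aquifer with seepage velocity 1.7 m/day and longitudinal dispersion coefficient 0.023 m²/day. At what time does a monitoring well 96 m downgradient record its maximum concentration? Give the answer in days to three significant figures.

For the 1D instantaneous-source solution, setting ∂C/∂t = 0 at fixed x gives v²t² + 2Dt − x² = 0, so t = (√(D² + v²x²) − D)/v².
√(D² + v²x²) = √(0.023² + 1.7² × 96²) = 163.2; v² = 2.89.
t = (163.2 − 0.023)/2.89 = 56.5 days (vs. the pure-advection estimate x/v = 56.5 d).

56.5 days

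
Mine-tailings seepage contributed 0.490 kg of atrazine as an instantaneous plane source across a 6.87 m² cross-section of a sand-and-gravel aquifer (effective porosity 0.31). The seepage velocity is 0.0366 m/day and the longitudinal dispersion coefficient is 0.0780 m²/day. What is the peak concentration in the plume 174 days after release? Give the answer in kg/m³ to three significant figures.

0.0176 kg/m³

The peak of an instantaneous 1D plume sits at x = vt; there the Gaussian factor is 1 and C_max = M/(n_e·A·√(4πDt)), where n_e·A is the pore area the mass is dissolved in.
√(4πDt) = √(4π × 0.0780 × 174) = 13.06 m, so C_max = 0.490/(0.31 × 6.87 × 13.06) = 0.0176 kg/m³.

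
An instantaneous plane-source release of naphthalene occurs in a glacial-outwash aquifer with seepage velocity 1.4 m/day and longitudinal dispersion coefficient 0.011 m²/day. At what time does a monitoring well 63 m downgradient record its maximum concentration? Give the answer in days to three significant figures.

45.0 days

For the 1D instantaneous-source solution, setting ∂C/∂t = 0 at fixed x gives v²t² + 2Dt − x² = 0, so t = (√(D² + v²x²) − D)/v².
√(D² + v²x²) = √(0.011² + 1.4² × 63²) = 88.20; v² = 1.96.
t = (88.20 − 0.011)/1.96 = 45.0 days (vs. the pure-advection estimate x/v = 45.0 d).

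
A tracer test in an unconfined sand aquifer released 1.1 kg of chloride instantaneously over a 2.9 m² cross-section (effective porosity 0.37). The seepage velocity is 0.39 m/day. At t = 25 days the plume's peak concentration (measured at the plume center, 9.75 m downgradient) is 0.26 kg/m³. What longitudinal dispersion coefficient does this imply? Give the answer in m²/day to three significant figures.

0.0495 m²/day

At the plume center C_max = M/(n_e·A·√(4πDt)), so D = M²/(4πt·(n_e·A·C_max)²).
n_e·A·C_max = 0.37 × 2.9 × 0.26 = 0.2790 kg/m.
D = 1.1²/(4π × 25 × 0.2790²) = 0.0495 m²/day.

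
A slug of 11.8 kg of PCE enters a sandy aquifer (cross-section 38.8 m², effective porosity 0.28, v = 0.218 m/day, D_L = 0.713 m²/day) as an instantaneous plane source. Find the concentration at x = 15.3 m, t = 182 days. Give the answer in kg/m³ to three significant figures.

0.00856 kg/m³

For an instantaneous plane source, C(x,t) = M/(n_e·A·√(4πDt)) · exp(−(x−vt)²/(4Dt)), with n_e·A the pore (flow) area.
Plume center vt = 0.218 × 182 = 39.676 m, so the well at 15.3 m is 24.376 m upgradient of the peak.
√(4πDt) = 40.38 m, giving peak height M/(n_e·A·√(4πDt)) = 11.8/(0.28 × 38.8 × 40.38) = 0.02690 kg/m³.
(x−vt)²/(4Dt) = (-24.376)²/(4 × 0.713 × 182) = 1.145; exp(−1.145) = 0.3182.
C = 0.02690 × 0.3182 = 0.00856 kg/m³.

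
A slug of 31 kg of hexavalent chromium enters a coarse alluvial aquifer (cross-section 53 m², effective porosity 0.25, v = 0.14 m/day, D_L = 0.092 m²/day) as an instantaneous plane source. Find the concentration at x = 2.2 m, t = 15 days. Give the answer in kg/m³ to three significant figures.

For an instantaneous plane source, C(x,t) = M/(n_e·A·√(4πDt)) · exp(−(x−vt)²/(4Dt)), with n_e·A the pore (flow) area.
Plume center vt = 0.14 × 15 = 2.1 m, so the well at 2.2 m is 0.1 m downgradient of the peak.
√(4πDt) = 4.164 m, giving peak height M/(n_e·A·√(4πDt)) = 31/(0.25 × 53 × 4.164) = 0.5619 kg/m³.
(x−vt)²/(4Dt) = (0.1)²/(4 × 0.092 × 15) = 0.001812; exp(−0.001812) = 0.9982.
C = 0.5619 × 0.9982 = 0.561 kg/m³.

0.561 kg/m³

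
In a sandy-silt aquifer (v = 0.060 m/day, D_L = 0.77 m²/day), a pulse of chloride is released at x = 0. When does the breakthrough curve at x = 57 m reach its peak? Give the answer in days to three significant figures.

760 days

For the 1D instantaneous-source solution, setting ∂C/∂t = 0 at fixed x gives v²t² + 2Dt − x² = 0, so t = (√(D² + v²x²) − D)/v².
√(D² + v²x²) = √(0.77² + 0.060² × 57²) = 3.506; v² = 0.0036.
t = (3.506 − 0.77)/0.0036 = 760 days (vs. the pure-advection estimate x/v = 950 d).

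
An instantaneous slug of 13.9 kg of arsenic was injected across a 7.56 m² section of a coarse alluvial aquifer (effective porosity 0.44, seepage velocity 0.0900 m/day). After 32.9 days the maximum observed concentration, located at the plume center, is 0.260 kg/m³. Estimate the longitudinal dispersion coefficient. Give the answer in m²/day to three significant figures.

0.625 m²/day

At the plume center C_max = M/(n_e·A·√(4πDt)), so D = M²/(4πt·(n_e·A·C_max)²).
n_e·A·C_max = 0.44 × 7.56 × 0.260 = 0.8649 kg/m.
D = 13.9²/(4π × 32.9 × 0.8649²) = 0.625 m²/day.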